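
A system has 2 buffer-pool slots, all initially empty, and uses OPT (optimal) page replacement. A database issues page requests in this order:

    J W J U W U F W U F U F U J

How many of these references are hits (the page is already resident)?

8

J: miss, frames (J)
W: miss, frames (J W)
J: hit
U: miss, evict J, frames (W U)
W: hit
U: hit
F: miss, evict U, frames (W F)
W: hit
U: miss, evict W, frames (F U)
F: hit
U: hit
F: hit
U: hit
J: miss, evict U, frames (F J)
Hits: 8.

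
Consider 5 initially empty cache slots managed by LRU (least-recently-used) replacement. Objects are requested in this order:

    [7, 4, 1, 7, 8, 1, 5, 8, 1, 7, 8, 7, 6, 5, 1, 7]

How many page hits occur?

10

7 -> miss, frames [7]
4 -> miss, frames [7, 4]
1 -> miss, frames [7, 4, 1]
7 -> hit
8 -> miss, frames [4, 1, 7, 8]
1 -> hit
5 -> miss, frames [4, 7, 8, 1, 5]
8 -> hit
1 -> hit
7 -> hit
8 -> hit
7 -> hit
6 -> miss, evict 4, frames [5, 1, 8, 7, 6]
5 -> hit
1 -> hit
7 -> hit
Hits: 10.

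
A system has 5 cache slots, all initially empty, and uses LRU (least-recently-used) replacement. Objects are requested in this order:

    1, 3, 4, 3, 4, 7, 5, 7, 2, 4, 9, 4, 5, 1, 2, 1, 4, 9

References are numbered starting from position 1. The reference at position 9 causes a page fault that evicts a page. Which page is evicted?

1

pos 1: 1 → miss, frames [1]
pos 2: 3 → miss, frames [1, 3]
pos 3: 4 → miss, frames [1, 3, 4]
pos 4: 3 → hit
pos 5: 4 → hit
pos 6: 7 → miss, frames [1, 3, 4, 7]
pos 7: 5 → miss, frames [1, 3, 4, 7, 5]
pos 8: 7 → hit
pos 9: 2 → miss, evict 1, frames [3, 4, 5, 7, 2]
At position 9, page 1 is evicted.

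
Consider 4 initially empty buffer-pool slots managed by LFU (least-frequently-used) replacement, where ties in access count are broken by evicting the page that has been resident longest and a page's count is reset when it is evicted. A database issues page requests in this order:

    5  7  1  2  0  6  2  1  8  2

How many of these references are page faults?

5 → fault, frames {5}
7 → fault, frames {5,7}
1 → fault, frames {5,7,1}
2 → fault, frames {5,7,1,2}
0 → fault, evict 5, frames {7,1,2,0}
6 → fault, evict 7, frames {1,2,0,6}
2 → hit
1 → hit
8 → fault, evict 0, frames {1,2,6,8}
2 → hit
Page faults: 7.

7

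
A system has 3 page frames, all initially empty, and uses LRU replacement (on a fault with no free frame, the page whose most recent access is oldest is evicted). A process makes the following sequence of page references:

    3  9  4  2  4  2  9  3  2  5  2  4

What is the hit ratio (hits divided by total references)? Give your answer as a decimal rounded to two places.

3 -> fault, frames (3)
9 -> fault, frames (3 9)
4 -> fault, frames (3 9 4)
2 -> fault, evict 3, frames (9 4 2)
4 -> hit
2 -> hit
9 -> hit
3 -> fault, evict 4, frames (2 9 3)
2 -> hit
5 -> fault, evict 9, frames (3 2 5)
2 -> hit
4 -> fault, evict 3, frames (5 2 4)
Hits: 5 of 12 references → 5/12 = 0.4167.

0.42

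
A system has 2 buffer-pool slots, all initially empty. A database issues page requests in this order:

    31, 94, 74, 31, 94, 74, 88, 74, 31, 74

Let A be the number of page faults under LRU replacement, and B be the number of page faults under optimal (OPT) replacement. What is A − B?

Under LRU: F F F F F F F . F . → 8 faults.
Under OPT: F F F . F . F . F . → 6 faults.
A − B = 8 − 6 = 2.

2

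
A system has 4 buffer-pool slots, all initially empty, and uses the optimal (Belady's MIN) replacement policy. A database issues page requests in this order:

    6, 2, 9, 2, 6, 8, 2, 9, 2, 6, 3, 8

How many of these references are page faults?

5

6: fault, frames {6}
2: fault, frames {6,2}
9: fault, frames {6,2,9}
2: hit
6: hit
8: fault, frames {6,2,9,8}
2: hit
9: hit
2: hit
6: hit
3: fault, evict 9, frames {6,2,8,3}
8: hit
Page faults: 5.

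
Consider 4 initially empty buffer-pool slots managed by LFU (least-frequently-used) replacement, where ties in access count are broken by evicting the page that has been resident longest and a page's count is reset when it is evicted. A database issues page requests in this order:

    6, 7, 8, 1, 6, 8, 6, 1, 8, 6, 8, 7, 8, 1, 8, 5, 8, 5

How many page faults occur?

5

6 → fault, frames (6)
7 → fault, frames (6 7)
8 → fault, frames (6 7 8)
1 → fault, frames (6 7 8 1)
6 → hit
8 → hit
6 → hit
1 → hit
8 → hit
6 → hit
8 → hit
7 → hit
8 → hit
1 → hit
8 → hit
5 → fault, evict 7, frames (6 8 1 5)
8 → hit
5 → hit
Page faults: 5.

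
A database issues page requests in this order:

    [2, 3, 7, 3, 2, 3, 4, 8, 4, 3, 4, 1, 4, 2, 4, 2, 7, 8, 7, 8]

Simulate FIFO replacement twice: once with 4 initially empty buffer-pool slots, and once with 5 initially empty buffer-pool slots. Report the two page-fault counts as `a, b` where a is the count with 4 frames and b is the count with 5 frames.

8, 7

4 frames: F F F . . . F F . . . F . F . . F . . . → 8 faults.
5 frames: F F F . . . F F . . . F . F . . . . . . → 7 faults.
7 < 8: adding a frame reduced faults, as is typical.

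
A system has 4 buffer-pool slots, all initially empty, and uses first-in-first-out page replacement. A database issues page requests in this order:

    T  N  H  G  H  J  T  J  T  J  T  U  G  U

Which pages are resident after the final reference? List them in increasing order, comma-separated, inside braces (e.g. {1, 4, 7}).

{G, J, T, U}

T -> fault, frames [T]
N -> fault, frames [T, N]
H -> fault, frames [T, N, H]
G -> fault, frames [T, N, H, G]
H -> hit
J -> fault, evict T, frames [N, H, G, J]
T -> fault, evict N, frames [H, G, J, T]
J -> hit
T -> hit
J -> hit
T -> hit
U -> fault, evict H, frames [G, J, T, U]
G -> hit
U -> hit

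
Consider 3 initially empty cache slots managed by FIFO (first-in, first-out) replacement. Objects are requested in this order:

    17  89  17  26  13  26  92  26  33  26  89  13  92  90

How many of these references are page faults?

11

17 → fault, frames {17}
89 → fault, frames {17,89}
17 → hit
26 → fault, frames {17,89,26}
13 → fault, evict 17, frames {89,26,13}
26 → hit
92 → fault, evict 89, frames {26,13,92}
26 → hit
33 → fault, evict 26, frames {13,92,33}
26 → fault, evict 13, frames {92,33,26}
89 → fault, evict 92, frames {33,26,89}
13 → fault, evict 33, frames {26,89,13}
92 → fault, evict 26, frames {89,13,92}
90 → fault, evict 89, frames {13,92,90}
Page faults: 11.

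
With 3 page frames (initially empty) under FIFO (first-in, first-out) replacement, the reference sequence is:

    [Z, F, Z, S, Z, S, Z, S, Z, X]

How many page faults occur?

Z: fault, frames [Z]
F: fault, frames [Z, F]
Z: hit
S: fault, frames [Z, F, S]
Z: hit
S: hit
Z: hit
S: hit
Z: hit
X: fault, evict Z, frames [F, S, X]
Page faults: 4.

4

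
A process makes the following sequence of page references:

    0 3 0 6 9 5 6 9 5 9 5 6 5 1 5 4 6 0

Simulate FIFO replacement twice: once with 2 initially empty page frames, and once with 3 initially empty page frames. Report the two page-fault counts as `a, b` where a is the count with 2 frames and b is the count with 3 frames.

14, 9

2 frames: F F . F F F F F F . . F . F F F F F → 14 faults.
3 frames: F F . F F F . . . . . . . F . F F F → 9 faults.
9 < 14: adding a frame reduced faults, as is typical.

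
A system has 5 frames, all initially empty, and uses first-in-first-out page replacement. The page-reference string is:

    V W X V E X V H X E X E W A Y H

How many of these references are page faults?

7

V -> fault, frames (V)
W -> fault, frames (V W)
X -> fault, frames (V W X)
V -> hit
E -> fault, frames (V W X E)
X -> hit
V -> hit
H -> fault, frames (V W X E H)
X -> hit
E -> hit
X -> hit
E -> hit
W -> hit
A -> fault, evict V, frames (W X E H A)
Y -> fault, evict W, frames (X E H A Y)
H -> hit
Page faults: 7.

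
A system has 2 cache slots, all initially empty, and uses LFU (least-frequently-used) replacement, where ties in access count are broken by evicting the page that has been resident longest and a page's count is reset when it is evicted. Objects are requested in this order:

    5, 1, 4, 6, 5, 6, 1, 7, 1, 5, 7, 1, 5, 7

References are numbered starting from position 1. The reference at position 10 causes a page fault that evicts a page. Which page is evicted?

pos 1: 5 -> fault, frames {5}
pos 2: 1 -> fault, frames {5,1}
pos 3: 4 -> fault, evict 5, frames {1,4}
pos 4: 6 -> fault, evict 1, frames {4,6}
pos 5: 5 -> fault, evict 4, frames {6,5}
pos 6: 6 -> hit
pos 7: 1 -> fault, evict 5, frames {6,1}
pos 8: 7 -> fault, evict 1, frames {6,7}
pos 9: 1 -> fault, evict 7, frames {6,1}
pos 10: 5 -> fault, evict 1, frames {6,5}
At position 10, page 1 is evicted.

1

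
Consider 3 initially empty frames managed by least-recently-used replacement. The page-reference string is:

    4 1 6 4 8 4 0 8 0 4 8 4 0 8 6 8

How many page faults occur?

6

4: miss, frames {4}
1: miss, frames {4,1}
6: miss, frames {4,1,6}
4: hit
8: miss, evict 1, frames {6,4,8}
4: hit
0: miss, evict 6, frames {8,4,0}
8: hit
0: hit
4: hit
8: hit
4: hit
0: hit
8: hit
6: miss, evict 4, frames {0,8,6}
8: hit
Page faults: 6.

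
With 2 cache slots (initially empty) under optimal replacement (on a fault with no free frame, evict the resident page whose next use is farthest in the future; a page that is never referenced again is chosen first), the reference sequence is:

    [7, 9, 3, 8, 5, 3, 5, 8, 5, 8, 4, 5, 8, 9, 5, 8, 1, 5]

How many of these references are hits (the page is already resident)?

7 -> miss, frames (7)
9 -> miss, frames (7 9)
3 -> miss, evict 7, frames (9 3)
8 -> miss, evict 9, frames (3 8)
5 -> miss, evict 8, frames (3 5)
3 -> hit
5 -> hit
8 -> miss, evict 3, frames (5 8)
5 -> hit
8 -> hit
4 -> miss, evict 8, frames (5 4)
5 -> hit
8 -> miss, evict 4, frames (5 8)
9 -> miss, evict 8, frames (5 9)
5 -> hit
8 -> miss, evict 9, frames (5 8)
1 -> miss, evict 8, frames (5 1)
5 -> hit
Hits: 7.

7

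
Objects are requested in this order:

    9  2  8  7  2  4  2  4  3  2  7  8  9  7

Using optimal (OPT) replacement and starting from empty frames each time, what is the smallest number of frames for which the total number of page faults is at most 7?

f=1: 14 faults
f=2: 9 faults
f=3: 8 faults
f=4: 7 faults
f=5: 6 faults
f=6: 6 faults
Smallest f with faults ≤ 7 is 4.

4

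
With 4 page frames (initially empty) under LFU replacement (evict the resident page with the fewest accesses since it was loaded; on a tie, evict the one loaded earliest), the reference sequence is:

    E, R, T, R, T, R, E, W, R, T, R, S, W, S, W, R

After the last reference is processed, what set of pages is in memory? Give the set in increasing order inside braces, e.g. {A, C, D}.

{E, R, T, W}

E: miss, frames {E}
R: miss, frames {E,R}
T: miss, frames {E,R,T}
R: hit
T: hit
R: hit
E: hit
W: miss, frames {E,R,T,W}
R: hit
T: hit
R: hit
S: miss, evict W, frames {E,R,T,S}
W: miss, evict S, frames {E,R,T,W}
S: miss, evict W, frames {E,R,T,S}
W: miss, evict S, frames {E,R,T,W}
R: hit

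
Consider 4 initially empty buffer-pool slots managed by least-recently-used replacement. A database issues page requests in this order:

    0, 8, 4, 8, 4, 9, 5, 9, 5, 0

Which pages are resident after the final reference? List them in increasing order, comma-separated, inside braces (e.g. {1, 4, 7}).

{0, 4, 5, 9}

0: fault, frames {0}
8: fault, frames {0,8}
4: fault, frames {0,8,4}
8: hit
4: hit
9: fault, frames {0,8,4,9}
5: fault, evict 0, frames {8,4,9,5}
9: hit
5: hit
0: fault, evict 8, frames {4,9,5,0}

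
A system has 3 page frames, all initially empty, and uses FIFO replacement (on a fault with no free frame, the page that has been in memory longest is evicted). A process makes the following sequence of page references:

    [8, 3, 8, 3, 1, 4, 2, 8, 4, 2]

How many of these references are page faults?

6

8 -> fault, frames {8}
3 -> fault, frames {8,3}
8 -> hit
3 -> hit
1 -> fault, frames {8,3,1}
4 -> fault, evict 8, frames {3,1,4}
2 -> fault, evict 3, frames {1,4,2}
8 -> fault, evict 1, frames {4,2,8}
4 -> hit
2 -> hit
Page faults: 6.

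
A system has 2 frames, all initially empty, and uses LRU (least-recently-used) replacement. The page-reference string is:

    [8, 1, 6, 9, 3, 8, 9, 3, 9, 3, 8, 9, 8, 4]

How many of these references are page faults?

11

8 -> fault, frames (8)
1 -> fault, frames (8 1)
6 -> fault, evict 8, frames (1 6)
9 -> fault, evict 1, frames (6 9)
3 -> fault, evict 6, frames (9 3)
8 -> fault, evict 9, frames (3 8)
9 -> fault, evict 3, frames (8 9)
3 -> fault, evict 8, frames (9 3)
9 -> hit
3 -> hit
8 -> fault, evict 9, frames (3 8)
9 -> fault, evict 3, frames (8 9)
8 -> hit
4 -> fault, evict 9, frames (8 4)
Page faults: 11.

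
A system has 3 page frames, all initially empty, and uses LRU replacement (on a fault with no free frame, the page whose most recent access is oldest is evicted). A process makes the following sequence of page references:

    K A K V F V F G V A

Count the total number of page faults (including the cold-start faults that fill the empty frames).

6

K: miss, frames [K]
A: miss, frames [K, A]
K: hit
V: miss, frames [A, K, V]
F: miss, evict A, frames [K, V, F]
V: hit
F: hit
G: miss, evict K, frames [V, F, G]
V: hit
A: miss, evict F, frames [G, V, A]
Page faults: 6.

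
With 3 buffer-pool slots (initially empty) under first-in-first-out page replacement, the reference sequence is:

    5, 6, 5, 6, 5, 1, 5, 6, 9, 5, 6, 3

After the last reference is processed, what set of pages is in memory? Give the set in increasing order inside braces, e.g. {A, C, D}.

5 -> miss, frames [5]
6 -> miss, frames [5, 6]
5 -> hit
6 -> hit
5 -> hit
1 -> miss, frames [5, 6, 1]
5 -> hit
6 -> hit
9 -> miss, evict 5, frames [6, 1, 9]
5 -> miss, evict 6, frames [1, 9, 5]
6 -> miss, evict 1, frames [9, 5, 6]
3 -> miss, evict 9, frames [5, 6, 3]

{3, 5, 6}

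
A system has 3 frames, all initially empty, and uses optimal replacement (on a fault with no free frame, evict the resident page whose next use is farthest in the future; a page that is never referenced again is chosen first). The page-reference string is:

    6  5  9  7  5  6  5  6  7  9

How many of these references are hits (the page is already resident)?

5

6 → miss, frames {6}
5 → miss, frames {6,5}
9 → miss, frames {6,5,9}
7 → miss, evict 9, frames {6,5,7}
5 → hit
6 → hit
5 → hit
6 → hit
7 → hit
9 → miss, evict 7, frames {6,5,9}
Hits: 5.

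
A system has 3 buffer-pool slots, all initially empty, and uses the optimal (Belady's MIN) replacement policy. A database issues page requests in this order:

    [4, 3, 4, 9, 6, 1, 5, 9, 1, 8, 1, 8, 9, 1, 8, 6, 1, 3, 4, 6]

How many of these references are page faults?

4: fault, frames {4}
3: fault, frames {4,3}
4: hit
9: fault, frames {4,3,9}
6: fault, evict 4, frames {3,9,6}
1: fault, evict 3, frames {9,6,1}
5: fault, evict 6, frames {9,1,5}
9: hit
1: hit
8: fault, evict 5, frames {9,1,8}
1: hit
8: hit
9: hit
1: hit
8: hit
6: fault, evict 8, frames {9,1,6}
1: hit
3: fault, evict 1, frames {9,6,3}
4: fault, evict 3, frames {9,6,4}
6: hit
Page faults: 10.

10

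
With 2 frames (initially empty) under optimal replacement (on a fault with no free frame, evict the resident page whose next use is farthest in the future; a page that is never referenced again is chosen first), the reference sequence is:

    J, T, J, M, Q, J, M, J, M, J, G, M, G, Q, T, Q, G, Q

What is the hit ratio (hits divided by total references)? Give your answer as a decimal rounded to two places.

0.50

J: fault, frames [J]
T: fault, frames [J, T]
J: hit
M: fault, evict T, frames [J, M]
Q: fault, evict M, frames [J, Q]
J: hit
M: fault, evict Q, frames [J, M]
J: hit
M: hit
J: hit
G: fault, evict J, frames [M, G]
M: hit
G: hit
Q: fault, evict M, frames [G, Q]
T: fault, evict G, frames [Q, T]
Q: hit
G: fault, evict T, frames [Q, G]
Q: hit
Hits: 9 of 18 references → 9/18 = 0.5000.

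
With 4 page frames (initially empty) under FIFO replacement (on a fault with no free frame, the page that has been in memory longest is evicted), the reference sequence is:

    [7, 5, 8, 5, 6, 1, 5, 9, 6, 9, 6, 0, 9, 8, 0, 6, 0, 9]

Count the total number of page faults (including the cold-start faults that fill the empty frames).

7: fault, frames [7]
5: fault, frames [7, 5]
8: fault, frames [7, 5, 8]
5: hit
6: fault, frames [7, 5, 8, 6]
1: fault, evict 7, frames [5, 8, 6, 1]
5: hit
9: fault, evict 5, frames [8, 6, 1, 9]
6: hit
9: hit
6: hit
0: fault, evict 8, frames [6, 1, 9, 0]
9: hit
8: fault, evict 6, frames [1, 9, 0, 8]
0: hit
6: fault, evict 1, frames [9, 0, 8, 6]
0: hit
9: hit
Page faults: 9.

9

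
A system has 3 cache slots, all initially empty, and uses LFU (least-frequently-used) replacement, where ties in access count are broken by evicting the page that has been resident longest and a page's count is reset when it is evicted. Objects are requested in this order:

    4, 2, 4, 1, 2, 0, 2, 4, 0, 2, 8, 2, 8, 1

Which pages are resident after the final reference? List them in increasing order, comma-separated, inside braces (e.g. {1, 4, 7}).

4 → fault, frames (4)
2 → fault, frames (4 2)
4 → hit
1 → fault, frames (4 2 1)
2 → hit
0 → fault, evict 1, frames (4 2 0)
2 → hit
4 → hit
0 → hit
2 → hit
8 → fault, evict 0, frames (4 2 8)
2 → hit
8 → hit
1 → fault, evict 8, frames (4 2 1)

{1, 2, 4}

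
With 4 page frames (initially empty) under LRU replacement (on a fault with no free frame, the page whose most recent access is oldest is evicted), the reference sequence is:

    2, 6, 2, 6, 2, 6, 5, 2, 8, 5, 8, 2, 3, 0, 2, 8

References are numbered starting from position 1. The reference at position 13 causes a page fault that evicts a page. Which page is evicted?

pos 1: 2 -> miss, frames [2]
pos 2: 6 -> miss, frames [2, 6]
pos 3: 2 -> hit
pos 4: 6 -> hit
pos 5: 2 -> hit
pos 6: 6 -> hit
pos 7: 5 -> miss, frames [2, 6, 5]
pos 8: 2 -> hit
pos 9: 8 -> miss, frames [6, 5, 2, 8]
pos 10: 5 -> hit
pos 11: 8 -> hit
pos 12: 2 -> hit
pos 13: 3 -> miss, evict 6, frames [5, 8, 2, 3]
At position 13, page 6 is evicted.

6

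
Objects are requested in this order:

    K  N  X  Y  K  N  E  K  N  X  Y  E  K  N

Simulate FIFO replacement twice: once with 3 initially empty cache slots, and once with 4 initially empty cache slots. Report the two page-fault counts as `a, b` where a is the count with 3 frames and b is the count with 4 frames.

11, 12

3 frames: F F F F F F F . . F F . F F → 11 faults.
4 frames: F F F F . . F F F F F F F F → 12 faults.
12 > 11: adding a frame increased faults — Belady's anomaly.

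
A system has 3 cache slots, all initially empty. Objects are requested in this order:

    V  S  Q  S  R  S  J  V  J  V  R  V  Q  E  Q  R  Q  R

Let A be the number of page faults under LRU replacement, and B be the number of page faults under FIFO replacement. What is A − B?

1

Under LRU: F F F . F . F F . . F . F F . F . . → 10 faults.
Under FIFO: F F F . F . F F . . . . F F . F . . → 9 faults.
A − B = 10 − 9 = 1.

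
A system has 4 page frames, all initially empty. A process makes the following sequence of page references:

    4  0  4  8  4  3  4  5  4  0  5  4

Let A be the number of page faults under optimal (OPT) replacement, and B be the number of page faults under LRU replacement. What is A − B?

-1

Under OPT: F F . F . F . F . . . . → 5 faults.
Under LRU: F F . F . F . F . F . . → 6 faults.
A − B = 5 − 6 = -1.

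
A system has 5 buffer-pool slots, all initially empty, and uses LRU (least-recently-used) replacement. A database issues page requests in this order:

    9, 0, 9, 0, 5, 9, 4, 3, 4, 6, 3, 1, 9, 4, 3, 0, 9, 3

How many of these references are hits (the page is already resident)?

10

9 → miss, frames {9}
0 → miss, frames {9,0}
9 → hit
0 → hit
5 → miss, frames {9,0,5}
9 → hit
4 → miss, frames {0,5,9,4}
3 → miss, frames {0,5,9,4,3}
4 → hit
6 → miss, evict 0, frames {5,9,3,4,6}
3 → hit
1 → miss, evict 5, frames {9,4,6,3,1}
9 → hit
4 → hit
3 → hit
0 → miss, evict 6, frames {1,9,4,3,0}
9 → hit
3 → hit
Hits: 10.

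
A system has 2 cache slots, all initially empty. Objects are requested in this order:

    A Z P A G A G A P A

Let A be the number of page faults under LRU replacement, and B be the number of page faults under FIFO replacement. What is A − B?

-1

Under LRU: F F F F F . . . F . → 6 faults.
Under FIFO: F F F F F . . . F F → 7 faults.
A − B = 6 − 7 = -1.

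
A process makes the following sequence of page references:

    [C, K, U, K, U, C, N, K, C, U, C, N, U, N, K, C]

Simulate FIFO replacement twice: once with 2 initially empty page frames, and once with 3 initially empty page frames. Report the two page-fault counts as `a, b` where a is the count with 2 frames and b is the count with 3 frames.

2 frames: F F F . . F F F F F . F . . F F → 11 faults.
3 frames: F F F . . . F . F . . . . . F . → 6 faults.
6 < 11: adding a frame reduced faults, as is typical.

11, 6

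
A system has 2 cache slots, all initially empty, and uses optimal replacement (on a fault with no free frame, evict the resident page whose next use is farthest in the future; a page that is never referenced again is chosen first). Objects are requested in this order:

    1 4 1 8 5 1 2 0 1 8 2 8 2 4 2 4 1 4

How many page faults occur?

1 -> miss, frames [1]
4 -> miss, frames [1, 4]
1 -> hit
8 -> miss, evict 4, frames [1, 8]
5 -> miss, evict 8, frames [1, 5]
1 -> hit
2 -> miss, evict 5, frames [1, 2]
0 -> miss, evict 2, frames [1, 0]
1 -> hit
8 -> miss, evict 0, frames [1, 8]
2 -> miss, evict 1, frames [8, 2]
8 -> hit
2 -> hit
4 -> miss, evict 8, frames [2, 4]
2 -> hit
4 -> hit
1 -> miss, evict 2, frames [4, 1]
4 -> hit
Page faults: 10.

10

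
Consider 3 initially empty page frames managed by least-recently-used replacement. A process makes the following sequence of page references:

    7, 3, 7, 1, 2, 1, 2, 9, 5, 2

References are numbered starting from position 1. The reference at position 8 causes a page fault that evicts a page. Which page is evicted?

7

pos 1: 7 -> miss, frames {7}
pos 2: 3 -> miss, frames {7,3}
pos 3: 7 -> hit
pos 4: 1 -> miss, frames {3,7,1}
pos 5: 2 -> miss, evict 3, frames {7,1,2}
pos 6: 1 -> hit
pos 7: 2 -> hit
pos 8: 9 -> miss, evict 7, frames {1,2,9}
At position 8, page 7 is evicted.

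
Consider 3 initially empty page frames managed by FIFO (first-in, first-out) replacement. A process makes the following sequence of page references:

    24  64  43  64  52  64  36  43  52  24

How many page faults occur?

24: fault, frames [24]
64: fault, frames [24, 64]
43: fault, frames [24, 64, 43]
64: hit
52: fault, evict 24, frames [64, 43, 52]
64: hit
36: fault, evict 64, frames [43, 52, 36]
43: hit
52: hit
24: fault, evict 43, frames [52, 36, 24]
Page faults: 6.

6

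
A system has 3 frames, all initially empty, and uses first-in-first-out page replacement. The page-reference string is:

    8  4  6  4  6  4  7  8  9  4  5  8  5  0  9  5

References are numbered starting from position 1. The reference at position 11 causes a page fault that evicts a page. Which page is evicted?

pos 1: 8: fault, frames (8)
pos 2: 4: fault, frames (8 4)
pos 3: 6: fault, frames (8 4 6)
pos 4: 4: hit
pos 5: 6: hit
pos 6: 4: hit
pos 7: 7: fault, evict 8, frames (4 6 7)
pos 8: 8: fault, evict 4, frames (6 7 8)
pos 9: 9: fault, evict 6, frames (7 8 9)
pos 10: 4: fault, evict 7, frames (8 9 4)
pos 11: 5: fault, evict 8, frames (9 4 5)
At position 11, page 8 is evicted.

8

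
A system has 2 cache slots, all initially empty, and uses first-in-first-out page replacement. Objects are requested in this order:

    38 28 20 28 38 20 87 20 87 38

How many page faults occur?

38 → miss, frames {38}
28 → miss, frames {38,28}
20 → miss, evict 38, frames {28,20}
28 → hit
38 → miss, evict 28, frames {20,38}
20 → hit
87 → miss, evict 20, frames {38,87}
20 → miss, evict 38, frames {87,20}
87 → hit
38 → miss, evict 87, frames {20,38}
Page faults: 7.

7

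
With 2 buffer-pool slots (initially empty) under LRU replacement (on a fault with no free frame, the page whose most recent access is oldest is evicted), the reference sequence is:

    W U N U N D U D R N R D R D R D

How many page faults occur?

8

W -> fault, frames (W)
U -> fault, frames (W U)
N -> fault, evict W, frames (U N)
U -> hit
N -> hit
D -> fault, evict U, frames (N D)
U -> fault, evict N, frames (D U)
D -> hit
R -> fault, evict U, frames (D R)
N -> fault, evict D, frames (R N)
R -> hit
D -> fault, evict N, frames (R D)
R -> hit
D -> hit
R -> hit
D -> hit
Page faults: 8.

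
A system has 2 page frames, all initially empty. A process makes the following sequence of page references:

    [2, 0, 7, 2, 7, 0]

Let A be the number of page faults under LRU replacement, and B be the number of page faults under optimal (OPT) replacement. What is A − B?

Under LRU: F F F F . F → 5 faults.
Under OPT: F F F . . F → 4 faults.
A − B = 5 − 4 = 1.

1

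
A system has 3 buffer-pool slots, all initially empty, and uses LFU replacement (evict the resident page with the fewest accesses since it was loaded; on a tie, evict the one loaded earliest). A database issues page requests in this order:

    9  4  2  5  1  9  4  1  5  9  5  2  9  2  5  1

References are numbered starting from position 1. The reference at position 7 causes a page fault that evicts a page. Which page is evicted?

pos 1: 9 -> miss, frames {9}
pos 2: 4 -> miss, frames {9,4}
pos 3: 2 -> miss, frames {9,4,2}
pos 4: 5 -> miss, evict 9, frames {4,2,5}
pos 5: 1 -> miss, evict 4, frames {2,5,1}
pos 6: 9 -> miss, evict 2, frames {5,1,9}
pos 7: 4 -> miss, evict 5, frames {1,9,4}
At position 7, page 5 is evicted.

5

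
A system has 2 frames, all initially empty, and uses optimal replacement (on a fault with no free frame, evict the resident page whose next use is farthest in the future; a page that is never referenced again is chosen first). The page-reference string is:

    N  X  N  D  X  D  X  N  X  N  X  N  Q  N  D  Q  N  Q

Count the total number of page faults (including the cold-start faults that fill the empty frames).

7

N -> fault, frames (N)
X -> fault, frames (N X)
N -> hit
D -> fault, evict N, frames (X D)
X -> hit
D -> hit
X -> hit
N -> fault, evict D, frames (X N)
X -> hit
N -> hit
X -> hit
N -> hit
Q -> fault, evict X, frames (N Q)
N -> hit
D -> fault, evict N, frames (Q D)
Q -> hit
N -> fault, evict D, frames (Q N)
Q -> hit
Page faults: 7.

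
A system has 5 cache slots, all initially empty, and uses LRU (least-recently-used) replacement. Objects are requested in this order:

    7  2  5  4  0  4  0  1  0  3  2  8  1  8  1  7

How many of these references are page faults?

7: fault, frames {7}
2: fault, frames {7,2}
5: fault, frames {7,2,5}
4: fault, frames {7,2,5,4}
0: fault, frames {7,2,5,4,0}
4: hit
0: hit
1: fault, evict 7, frames {2,5,4,0,1}
0: hit
3: fault, evict 2, frames {5,4,1,0,3}
2: fault, evict 5, frames {4,1,0,3,2}
8: fault, evict 4, frames {1,0,3,2,8}
1: hit
8: hit
1: hit
7: fault, evict 0, frames {3,2,8,1,7}
Page faults: 10.

10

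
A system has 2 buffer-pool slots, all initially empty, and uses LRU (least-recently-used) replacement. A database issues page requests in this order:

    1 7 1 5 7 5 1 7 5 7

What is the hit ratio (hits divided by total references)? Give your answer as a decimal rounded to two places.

1 -> miss, frames (1)
7 -> miss, frames (1 7)
1 -> hit
5 -> miss, evict 7, frames (1 5)
7 -> miss, evict 1, frames (5 7)
5 -> hit
1 -> miss, evict 7, frames (5 1)
7 -> miss, evict 5, frames (1 7)
5 -> miss, evict 1, frames (7 5)
7 -> hit
Hits: 3 of 10 references → 3/10 = 0.3000.

0.30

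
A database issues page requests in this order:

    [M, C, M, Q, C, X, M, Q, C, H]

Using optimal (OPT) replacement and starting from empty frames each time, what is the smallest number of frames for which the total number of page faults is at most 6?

f=1: 10 faults
f=2: 7 faults
f=3: 6 faults
f=4: 5 faults
f=5: 5 faults
Smallest f with faults ≤ 6 is 3.

3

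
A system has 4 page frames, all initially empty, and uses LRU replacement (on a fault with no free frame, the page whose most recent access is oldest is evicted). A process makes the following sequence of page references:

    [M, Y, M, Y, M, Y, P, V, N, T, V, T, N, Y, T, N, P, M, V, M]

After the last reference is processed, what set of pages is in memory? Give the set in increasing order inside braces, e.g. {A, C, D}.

{M, N, P, V}

M: fault, frames (M)
Y: fault, frames (M Y)
M: hit
Y: hit
M: hit
Y: hit
P: fault, frames (M Y P)
V: fault, frames (M Y P V)
N: fault, evict M, frames (Y P V N)
T: fault, evict Y, frames (P V N T)
V: hit
T: hit
N: hit
Y: fault, evict P, frames (V T N Y)
T: hit
N: hit
P: fault, evict V, frames (Y T N P)
M: fault, evict Y, frames (T N P M)
V: fault, evict T, frames (N P M V)
M: hit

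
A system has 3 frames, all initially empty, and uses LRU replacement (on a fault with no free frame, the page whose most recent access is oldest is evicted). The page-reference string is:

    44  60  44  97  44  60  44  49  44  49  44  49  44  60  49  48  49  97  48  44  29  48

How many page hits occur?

44 -> miss, frames (44)
60 -> miss, frames (44 60)
44 -> hit
97 -> miss, frames (60 44 97)
44 -> hit
60 -> hit
44 -> hit
49 -> miss, evict 97, frames (60 44 49)
44 -> hit
49 -> hit
44 -> hit
49 -> hit
44 -> hit
60 -> hit
49 -> hit
48 -> miss, evict 44, frames (60 49 48)
49 -> hit
97 -> miss, evict 60, frames (48 49 97)
48 -> hit
44 -> miss, evict 49, frames (97 48 44)
29 -> miss, evict 97, frames (48 44 29)
48 -> hit
Hits: 14.

14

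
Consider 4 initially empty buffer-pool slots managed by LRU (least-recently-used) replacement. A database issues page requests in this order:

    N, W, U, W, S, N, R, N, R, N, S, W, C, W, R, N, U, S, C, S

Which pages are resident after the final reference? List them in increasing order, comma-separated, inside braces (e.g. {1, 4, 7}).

N: miss, frames {N}
W: miss, frames {N,W}
U: miss, frames {N,W,U}
W: hit
S: miss, frames {N,U,W,S}
N: hit
R: miss, evict U, frames {W,S,N,R}
N: hit
R: hit
N: hit
S: hit
W: hit
C: miss, evict R, frames {N,S,W,C}
W: hit
R: miss, evict N, frames {S,C,W,R}
N: miss, evict S, frames {C,W,R,N}
U: miss, evict C, frames {W,R,N,U}
S: miss, evict W, frames {R,N,U,S}
C: miss, evict R, frames {N,U,S,C}
S: hit

{C, N, S, U}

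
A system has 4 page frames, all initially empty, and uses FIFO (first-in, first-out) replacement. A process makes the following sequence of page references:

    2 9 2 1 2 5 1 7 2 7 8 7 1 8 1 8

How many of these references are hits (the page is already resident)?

2 -> miss, frames (2)
9 -> miss, frames (2 9)
2 -> hit
1 -> miss, frames (2 9 1)
2 -> hit
5 -> miss, frames (2 9 1 5)
1 -> hit
7 -> miss, evict 2, frames (9 1 5 7)
2 -> miss, evict 9, frames (1 5 7 2)
7 -> hit
8 -> miss, evict 1, frames (5 7 2 8)
7 -> hit
1 -> miss, evict 5, frames (7 2 8 1)
8 -> hit
1 -> hit
8 -> hit
Hits: 8.

8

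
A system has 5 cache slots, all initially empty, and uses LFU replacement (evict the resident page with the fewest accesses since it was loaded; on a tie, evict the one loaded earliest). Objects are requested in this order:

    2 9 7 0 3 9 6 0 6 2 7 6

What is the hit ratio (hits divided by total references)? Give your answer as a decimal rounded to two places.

2: fault, frames {2}
9: fault, frames {2,9}
7: fault, frames {2,9,7}
0: fault, frames {2,9,7,0}
3: fault, frames {2,9,7,0,3}
9: hit
6: fault, evict 2, frames {9,7,0,3,6}
0: hit
6: hit
2: fault, evict 7, frames {9,0,3,6,2}
7: fault, evict 3, frames {9,0,6,2,7}
6: hit
Hits: 4 of 12 references → 4/12 = 0.3333.

0.33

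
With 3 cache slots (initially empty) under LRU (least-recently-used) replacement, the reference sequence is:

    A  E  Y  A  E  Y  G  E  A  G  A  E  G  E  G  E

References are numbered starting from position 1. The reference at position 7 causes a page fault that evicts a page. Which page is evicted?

A

pos 1: A: fault, frames {A}
pos 2: E: fault, frames {A,E}
pos 3: Y: fault, frames {A,E,Y}
pos 4: A: hit
pos 5: E: hit
pos 6: Y: hit
pos 7: G: fault, evict A, frames {E,Y,G}
At position 7, page A is evicted.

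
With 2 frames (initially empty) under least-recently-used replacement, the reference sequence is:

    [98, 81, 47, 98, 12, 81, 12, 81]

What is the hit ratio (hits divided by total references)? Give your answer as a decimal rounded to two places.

98: miss, frames {98}
81: miss, frames {98,81}
47: miss, evict 98, frames {81,47}
98: miss, evict 81, frames {47,98}
12: miss, evict 47, frames {98,12}
81: miss, evict 98, frames {12,81}
12: hit
81: hit
Hits: 2 of 8 references → 2/8 = 0.2500.

0.25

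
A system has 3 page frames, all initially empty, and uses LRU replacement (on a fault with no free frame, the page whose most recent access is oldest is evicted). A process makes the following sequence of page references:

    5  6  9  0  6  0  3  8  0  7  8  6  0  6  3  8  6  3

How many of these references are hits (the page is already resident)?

7

5: miss, frames {5}
6: miss, frames {5,6}
9: miss, frames {5,6,9}
0: miss, evict 5, frames {6,9,0}
6: hit
0: hit
3: miss, evict 9, frames {6,0,3}
8: miss, evict 6, frames {0,3,8}
0: hit
7: miss, evict 3, frames {8,0,7}
8: hit
6: miss, evict 0, frames {7,8,6}
0: miss, evict 7, frames {8,6,0}
6: hit
3: miss, evict 8, frames {0,6,3}
8: miss, evict 0, frames {6,3,8}
6: hit
3: hit
Hits: 7.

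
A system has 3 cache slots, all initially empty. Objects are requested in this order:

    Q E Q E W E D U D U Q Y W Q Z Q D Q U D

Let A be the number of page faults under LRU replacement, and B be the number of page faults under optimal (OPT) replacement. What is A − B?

Under LRU: F F . . F . F F . . F F F . F . F . F . → 11 faults.
Under OPT: F F . . F . F F . . . F F . F . . . F . → 9 faults.
A − B = 11 − 9 = 2.

2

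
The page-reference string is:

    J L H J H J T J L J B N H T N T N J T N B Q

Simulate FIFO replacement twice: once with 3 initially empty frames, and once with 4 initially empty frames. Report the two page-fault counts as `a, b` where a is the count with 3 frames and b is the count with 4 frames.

14, 8

3 frames: F F F . . . F F F . F F F F . . . F . F F F → 14 faults.
4 frames: F F F . . . F . . . F F . . . . . F . . . F → 8 faults.
8 < 14: adding a frame reduced faults, as is typical.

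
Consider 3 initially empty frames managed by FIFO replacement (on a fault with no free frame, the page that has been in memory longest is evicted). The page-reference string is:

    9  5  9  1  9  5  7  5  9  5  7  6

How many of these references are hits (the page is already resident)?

9: fault, frames (9)
5: fault, frames (9 5)
9: hit
1: fault, frames (9 5 1)
9: hit
5: hit
7: fault, evict 9, frames (5 1 7)
5: hit
9: fault, evict 5, frames (1 7 9)
5: fault, evict 1, frames (7 9 5)
7: hit
6: fault, evict 7, frames (9 5 6)
Hits: 5.

5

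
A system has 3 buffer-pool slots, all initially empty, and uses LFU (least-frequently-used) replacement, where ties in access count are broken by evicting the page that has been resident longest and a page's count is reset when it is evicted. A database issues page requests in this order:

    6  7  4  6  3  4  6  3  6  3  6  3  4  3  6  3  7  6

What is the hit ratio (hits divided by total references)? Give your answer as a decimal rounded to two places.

0.72

6: miss, frames [6]
7: miss, frames [6, 7]
4: miss, frames [6, 7, 4]
6: hit
3: miss, evict 7, frames [6, 4, 3]
4: hit
6: hit
3: hit
6: hit
3: hit
6: hit
3: hit
4: hit
3: hit
6: hit
3: hit
7: miss, evict 4, frames [6, 3, 7]
6: hit
Hits: 13 of 18 references → 13/18 = 0.7222.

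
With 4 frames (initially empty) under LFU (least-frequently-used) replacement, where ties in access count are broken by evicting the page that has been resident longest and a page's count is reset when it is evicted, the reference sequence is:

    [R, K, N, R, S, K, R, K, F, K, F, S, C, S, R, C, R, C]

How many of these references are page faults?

R → miss, frames (R)
K → miss, frames (R K)
N → miss, frames (R K N)
R → hit
S → miss, frames (R K N S)
K → hit
R → hit
K → hit
F → miss, evict N, frames (R K S F)
K → hit
F → hit
S → hit
C → miss, evict S, frames (R K F C)
S → miss, evict C, frames (R K F S)
R → hit
C → miss, evict S, frames (R K F C)
R → hit
C → hit
Page faults: 8.

8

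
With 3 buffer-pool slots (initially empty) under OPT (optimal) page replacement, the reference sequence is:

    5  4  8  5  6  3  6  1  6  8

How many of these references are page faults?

5: miss, frames [5]
4: miss, frames [5, 4]
8: miss, frames [5, 4, 8]
5: hit
6: miss, evict 4, frames [5, 8, 6]
3: miss, evict 5, frames [8, 6, 3]
6: hit
1: miss, evict 3, frames [8, 6, 1]
6: hit
8: hit
Page faults: 6.

6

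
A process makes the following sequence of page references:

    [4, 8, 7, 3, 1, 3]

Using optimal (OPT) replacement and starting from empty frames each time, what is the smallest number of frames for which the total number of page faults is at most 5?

f=1: 6 faults
f=2: 5 faults
f=3: 5 faults
f=4: 5 faults
f=5: 5 faults
Smallest f with faults ≤ 5 is 2.

2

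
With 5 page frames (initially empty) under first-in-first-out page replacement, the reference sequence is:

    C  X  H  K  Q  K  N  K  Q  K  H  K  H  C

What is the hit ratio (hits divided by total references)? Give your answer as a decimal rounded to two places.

C: fault, frames (C)
X: fault, frames (C X)
H: fault, frames (C X H)
K: fault, frames (C X H K)
Q: fault, frames (C X H K Q)
K: hit
N: fault, evict C, frames (X H K Q N)
K: hit
Q: hit
K: hit
H: hit
K: hit
H: hit
C: fault, evict X, frames (H K Q N C)
Hits: 7 of 14 references → 7/14 = 0.5000.

0.50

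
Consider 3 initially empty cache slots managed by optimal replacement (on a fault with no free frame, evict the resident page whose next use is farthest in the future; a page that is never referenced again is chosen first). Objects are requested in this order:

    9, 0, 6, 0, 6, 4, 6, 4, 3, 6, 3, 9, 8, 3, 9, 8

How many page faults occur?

6

9 → miss, frames (9)
0 → miss, frames (9 0)
6 → miss, frames (9 0 6)
0 → hit
6 → hit
4 → miss, evict 0, frames (9 6 4)
6 → hit
4 → hit
3 → miss, evict 4, frames (9 6 3)
6 → hit
3 → hit
9 → hit
8 → miss, evict 6, frames (9 3 8)
3 → hit
9 → hit
8 → hit
Page faults: 6.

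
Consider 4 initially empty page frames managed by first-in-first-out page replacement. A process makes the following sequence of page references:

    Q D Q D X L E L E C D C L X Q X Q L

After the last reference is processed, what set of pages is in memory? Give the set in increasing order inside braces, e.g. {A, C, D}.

{D, L, Q, X}

Q: miss, frames [Q]
D: miss, frames [Q, D]
Q: hit
D: hit
X: miss, frames [Q, D, X]
L: miss, frames [Q, D, X, L]
E: miss, evict Q, frames [D, X, L, E]
L: hit
E: hit
C: miss, evict D, frames [X, L, E, C]
D: miss, evict X, frames [L, E, C, D]
C: hit
L: hit
X: miss, evict L, frames [E, C, D, X]
Q: miss, evict E, frames [C, D, X, Q]
X: hit
Q: hit
L: miss, evict C, frames [D, X, Q, L]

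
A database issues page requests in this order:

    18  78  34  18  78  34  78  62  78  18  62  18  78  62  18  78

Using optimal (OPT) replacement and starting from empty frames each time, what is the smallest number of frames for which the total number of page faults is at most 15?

f=1: 16 faults
f=2: 8 faults
f=3: 4 faults
f=4: 4 faults
Smallest f with faults ≤ 15 is 2.

2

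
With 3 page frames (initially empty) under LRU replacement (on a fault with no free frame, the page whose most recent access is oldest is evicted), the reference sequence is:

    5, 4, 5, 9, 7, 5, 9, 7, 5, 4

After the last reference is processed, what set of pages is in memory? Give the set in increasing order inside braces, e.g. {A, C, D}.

{4, 5, 7}

5 → fault, frames (5)
4 → fault, frames (5 4)
5 → hit
9 → fault, frames (4 5 9)
7 → fault, evict 4, frames (5 9 7)
5 → hit
9 → hit
7 → hit
5 → hit
4 → fault, evict 9, frames (7 5 4)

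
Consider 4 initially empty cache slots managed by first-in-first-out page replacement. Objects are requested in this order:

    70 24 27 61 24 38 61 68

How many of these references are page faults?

6

70 → fault, frames (70)
24 → fault, frames (70 24)
27 → fault, frames (70 24 27)
61 → fault, frames (70 24 27 61)
24 → hit
38 → fault, evict 70, frames (24 27 61 38)
61 → hit
68 → fault, evict 24, frames (27 61 38 68)
Page faults: 6.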